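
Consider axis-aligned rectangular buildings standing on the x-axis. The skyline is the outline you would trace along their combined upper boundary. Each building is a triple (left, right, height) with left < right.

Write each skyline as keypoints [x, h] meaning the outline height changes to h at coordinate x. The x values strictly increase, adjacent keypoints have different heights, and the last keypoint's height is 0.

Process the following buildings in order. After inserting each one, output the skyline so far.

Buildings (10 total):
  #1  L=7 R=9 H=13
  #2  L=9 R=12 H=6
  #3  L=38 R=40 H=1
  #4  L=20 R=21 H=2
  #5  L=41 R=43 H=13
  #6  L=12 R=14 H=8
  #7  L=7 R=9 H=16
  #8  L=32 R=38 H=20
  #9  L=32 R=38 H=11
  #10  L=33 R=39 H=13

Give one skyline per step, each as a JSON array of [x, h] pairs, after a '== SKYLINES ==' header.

== SKYLINES ==
[[7,13],[9,0]]
[[7,13],[9,6],[12,0]]
[[7,13],[9,6],[12,0],[38,1],[40,0]]
[[7,13],[9,6],[12,0],[20,2],[21,0],[38,1],[40,0]]
[[7,13],[9,6],[12,0],[20,2],[21,0],[38,1],[40,0],[41,13],[43,0]]
[[7,13],[9,6],[12,8],[14,0],[20,2],[21,0],[38,1],[40,0],[41,13],[43,0]]
[[7,16],[9,6],[12,8],[14,0],[20,2],[21,0],[38,1],[40,0],[41,13],[43,0]]
[[7,16],[9,6],[12,8],[14,0],[20,2],[21,0],[32,20],[38,1],[40,0],[41,13],[43,0]]
[[7,16],[9,6],[12,8],[14,0],[20,2],[21,0],[32,20],[38,1],[40,0],[41,13],[43,0]]
[[7,16],[9,6],[12,8],[14,0],[20,2],[21,0],[32,20],[38,13],[39,1],[40,0],[41,13],[43,0]]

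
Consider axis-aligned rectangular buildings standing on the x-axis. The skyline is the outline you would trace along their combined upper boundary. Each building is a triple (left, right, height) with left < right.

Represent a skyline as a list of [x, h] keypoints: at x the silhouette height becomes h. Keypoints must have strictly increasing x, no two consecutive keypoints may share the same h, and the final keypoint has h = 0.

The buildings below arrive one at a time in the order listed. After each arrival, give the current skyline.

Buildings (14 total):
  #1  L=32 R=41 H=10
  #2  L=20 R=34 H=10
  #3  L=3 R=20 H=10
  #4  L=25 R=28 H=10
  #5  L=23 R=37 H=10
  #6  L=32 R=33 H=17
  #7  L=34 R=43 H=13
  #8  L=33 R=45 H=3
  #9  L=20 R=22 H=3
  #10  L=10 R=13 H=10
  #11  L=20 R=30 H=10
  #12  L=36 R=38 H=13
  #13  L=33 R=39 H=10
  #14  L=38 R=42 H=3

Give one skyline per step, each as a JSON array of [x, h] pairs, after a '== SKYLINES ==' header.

== SKYLINES ==
[[32,10],[41,0]]
[[20,10],[41,0]]
[[3,10],[41,0]]
[[3,10],[41,0]]
[[3,10],[41,0]]
[[3,10],[32,17],[33,10],[41,0]]
[[3,10],[32,17],[33,10],[34,13],[43,0]]
[[3,10],[32,17],[33,10],[34,13],[43,3],[45,0]]
[[3,10],[32,17],[33,10],[34,13],[43,3],[45,0]]
[[3,10],[32,17],[33,10],[34,13],[43,3],[45,0]]
[[3,10],[32,17],[33,10],[34,13],[43,3],[45,0]]
[[3,10],[32,17],[33,10],[34,13],[43,3],[45,0]]
[[3,10],[32,17],[33,10],[34,13],[43,3],[45,0]]
[[3,10],[32,17],[33,10],[34,13],[43,3],[45,0]]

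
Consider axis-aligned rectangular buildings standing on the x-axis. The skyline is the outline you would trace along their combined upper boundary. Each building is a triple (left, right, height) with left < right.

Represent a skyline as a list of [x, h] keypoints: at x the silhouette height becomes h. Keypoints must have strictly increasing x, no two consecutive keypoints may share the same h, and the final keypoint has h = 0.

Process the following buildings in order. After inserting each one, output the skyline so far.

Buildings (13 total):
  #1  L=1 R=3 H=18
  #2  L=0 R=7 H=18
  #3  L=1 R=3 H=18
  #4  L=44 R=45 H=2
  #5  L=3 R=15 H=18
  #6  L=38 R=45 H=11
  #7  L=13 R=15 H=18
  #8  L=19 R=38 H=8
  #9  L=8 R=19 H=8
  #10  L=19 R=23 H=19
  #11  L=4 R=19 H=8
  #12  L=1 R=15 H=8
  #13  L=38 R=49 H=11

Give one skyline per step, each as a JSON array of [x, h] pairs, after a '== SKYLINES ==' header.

== SKYLINES ==
[[1,18],[3,0]]
[[0,18],[7,0]]
[[0,18],[7,0]]
[[0,18],[7,0],[44,2],[45,0]]
[[0,18],[15,0],[44,2],[45,0]]
[[0,18],[15,0],[38,11],[45,0]]
[[0,18],[15,0],[38,11],[45,0]]
[[0,18],[15,0],[19,8],[38,11],[45,0]]
[[0,18],[15,8],[38,11],[45,0]]
[[0,18],[15,8],[19,19],[23,8],[38,11],[45,0]]
[[0,18],[15,8],[19,19],[23,8],[38,11],[45,0]]
[[0,18],[15,8],[19,19],[23,8],[38,11],[45,0]]
[[0,18],[15,8],[19,19],[23,8],[38,11],[49,0]]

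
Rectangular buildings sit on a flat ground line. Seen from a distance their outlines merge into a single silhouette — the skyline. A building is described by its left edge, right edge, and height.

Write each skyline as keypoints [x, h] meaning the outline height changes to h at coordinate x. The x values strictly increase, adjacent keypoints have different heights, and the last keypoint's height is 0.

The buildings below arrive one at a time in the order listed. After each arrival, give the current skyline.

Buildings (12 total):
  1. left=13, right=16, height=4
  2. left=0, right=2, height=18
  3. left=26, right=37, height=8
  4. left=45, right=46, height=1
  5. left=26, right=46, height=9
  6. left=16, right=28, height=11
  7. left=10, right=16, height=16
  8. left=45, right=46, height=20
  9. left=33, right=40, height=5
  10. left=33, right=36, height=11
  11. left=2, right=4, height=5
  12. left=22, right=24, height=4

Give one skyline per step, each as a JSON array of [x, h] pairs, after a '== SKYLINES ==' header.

== SKYLINES ==
[[13,4],[16,0]]
[[0,18],[2,0],[13,4],[16,0]]
[[0,18],[2,0],[13,4],[16,0],[26,8],[37,0]]
[[0,18],[2,0],[13,4],[16,0],[26,8],[37,0],[45,1],[46,0]]
[[0,18],[2,0],[13,4],[16,0],[26,9],[46,0]]
[[0,18],[2,0],[13,4],[16,11],[28,9],[46,0]]
[[0,18],[2,0],[10,16],[16,11],[28,9],[46,0]]
[[0,18],[2,0],[10,16],[16,11],[28,9],[45,20],[46,0]]
[[0,18],[2,0],[10,16],[16,11],[28,9],[45,20],[46,0]]
[[0,18],[2,0],[10,16],[16,11],[28,9],[33,11],[36,9],[45,20],[46,0]]
[[0,18],[2,5],[4,0],[10,16],[16,11],[28,9],[33,11],[36,9],[45,20],[46,0]]
[[0,18],[2,5],[4,0],[10,16],[16,11],[28,9],[33,11],[36,9],[45,20],[46,0]]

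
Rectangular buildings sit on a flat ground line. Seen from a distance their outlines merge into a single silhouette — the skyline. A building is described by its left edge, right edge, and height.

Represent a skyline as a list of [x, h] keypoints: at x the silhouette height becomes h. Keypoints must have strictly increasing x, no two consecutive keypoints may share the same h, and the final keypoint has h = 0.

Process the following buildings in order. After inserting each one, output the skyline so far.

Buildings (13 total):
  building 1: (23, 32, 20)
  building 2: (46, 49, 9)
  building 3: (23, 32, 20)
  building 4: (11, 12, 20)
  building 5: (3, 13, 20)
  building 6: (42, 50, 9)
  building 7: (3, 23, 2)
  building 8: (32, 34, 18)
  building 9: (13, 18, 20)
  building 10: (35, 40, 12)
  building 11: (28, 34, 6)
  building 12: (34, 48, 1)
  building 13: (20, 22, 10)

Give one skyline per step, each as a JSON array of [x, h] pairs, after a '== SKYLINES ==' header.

== SKYLINES ==
[[23,20],[32,0]]
[[23,20],[32,0],[46,9],[49,0]]
[[23,20],[32,0],[46,9],[49,0]]
[[11,20],[12,0],[23,20],[32,0],[46,9],[49,0]]
[[3,20],[13,0],[23,20],[32,0],[46,9],[49,0]]
[[3,20],[13,0],[23,20],[32,0],[42,9],[50,0]]
[[3,20],[13,2],[23,20],[32,0],[42,9],[50,0]]
[[3,20],[13,2],[23,20],[32,18],[34,0],[42,9],[50,0]]
[[3,20],[18,2],[23,20],[32,18],[34,0],[42,9],[50,0]]
[[3,20],[18,2],[23,20],[32,18],[34,0],[35,12],[40,0],[42,9],[50,0]]
[[3,20],[18,2],[23,20],[32,18],[34,0],[35,12],[40,0],[42,9],[50,0]]
[[3,20],[18,2],[23,20],[32,18],[34,1],[35,12],[40,1],[42,9],[50,0]]
[[3,20],[18,2],[20,10],[22,2],[23,20],[32,18],[34,1],[35,12],[40,1],[42,9],[50,0]]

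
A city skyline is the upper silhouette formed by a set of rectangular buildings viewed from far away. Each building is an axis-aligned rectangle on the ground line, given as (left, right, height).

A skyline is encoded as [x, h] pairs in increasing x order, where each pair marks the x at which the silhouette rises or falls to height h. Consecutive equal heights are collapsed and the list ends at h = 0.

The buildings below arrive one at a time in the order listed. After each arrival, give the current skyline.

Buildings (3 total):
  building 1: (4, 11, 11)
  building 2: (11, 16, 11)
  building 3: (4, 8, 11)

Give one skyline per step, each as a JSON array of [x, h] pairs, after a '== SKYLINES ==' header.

== SKYLINES ==
[[4,11],[11,0]]
[[4,11],[16,0]]
[[4,11],[16,0]]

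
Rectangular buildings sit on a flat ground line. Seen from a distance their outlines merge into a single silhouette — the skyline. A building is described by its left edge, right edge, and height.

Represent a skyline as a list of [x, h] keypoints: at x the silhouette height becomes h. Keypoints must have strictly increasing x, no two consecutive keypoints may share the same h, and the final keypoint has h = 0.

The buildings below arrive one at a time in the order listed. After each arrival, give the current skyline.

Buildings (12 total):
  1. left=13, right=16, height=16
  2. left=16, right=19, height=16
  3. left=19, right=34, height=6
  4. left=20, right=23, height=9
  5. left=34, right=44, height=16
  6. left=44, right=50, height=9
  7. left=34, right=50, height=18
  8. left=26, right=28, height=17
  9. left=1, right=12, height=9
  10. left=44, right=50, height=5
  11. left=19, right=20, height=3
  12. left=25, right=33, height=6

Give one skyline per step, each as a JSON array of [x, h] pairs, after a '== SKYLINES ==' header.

== SKYLINES ==
[[13,16],[16,0]]
[[13,16],[19,0]]
[[13,16],[19,6],[34,0]]
[[13,16],[19,6],[20,9],[23,6],[34,0]]
[[13,16],[19,6],[20,9],[23,6],[34,16],[44,0]]
[[13,16],[19,6],[20,9],[23,6],[34,16],[44,9],[50,0]]
[[13,16],[19,6],[20,9],[23,6],[34,18],[50,0]]
[[13,16],[19,6],[20,9],[23,6],[26,17],[28,6],[34,18],[50,0]]
[[1,9],[12,0],[13,16],[19,6],[20,9],[23,6],[26,17],[28,6],[34,18],[50,0]]
[[1,9],[12,0],[13,16],[19,6],[20,9],[23,6],[26,17],[28,6],[34,18],[50,0]]
[[1,9],[12,0],[13,16],[19,6],[20,9],[23,6],[26,17],[28,6],[34,18],[50,0]]
[[1,9],[12,0],[13,16],[19,6],[20,9],[23,6],[26,17],[28,6],[34,18],[50,0]]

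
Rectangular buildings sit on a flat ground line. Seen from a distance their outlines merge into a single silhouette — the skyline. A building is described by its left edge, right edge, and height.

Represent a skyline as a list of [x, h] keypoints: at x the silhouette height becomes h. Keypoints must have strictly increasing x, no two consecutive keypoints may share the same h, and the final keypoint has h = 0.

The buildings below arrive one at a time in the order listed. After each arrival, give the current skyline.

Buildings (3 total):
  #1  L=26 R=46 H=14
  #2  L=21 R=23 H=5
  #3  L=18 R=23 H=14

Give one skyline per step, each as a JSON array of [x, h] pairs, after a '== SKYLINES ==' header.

== SKYLINES ==
[[26,14],[46,0]]
[[21,5],[23,0],[26,14],[46,0]]
[[18,14],[23,0],[26,14],[46,0]]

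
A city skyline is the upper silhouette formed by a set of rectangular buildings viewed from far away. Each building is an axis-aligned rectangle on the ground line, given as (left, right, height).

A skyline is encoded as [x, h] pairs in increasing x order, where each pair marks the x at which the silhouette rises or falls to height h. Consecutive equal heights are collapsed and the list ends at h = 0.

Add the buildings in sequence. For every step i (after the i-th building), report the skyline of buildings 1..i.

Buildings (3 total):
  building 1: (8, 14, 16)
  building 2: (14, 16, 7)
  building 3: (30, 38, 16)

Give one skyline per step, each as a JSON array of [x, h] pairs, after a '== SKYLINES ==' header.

== SKYLINES ==
[[8,16],[14,0]]
[[8,16],[14,7],[16,0]]
[[8,16],[14,7],[16,0],[30,16],[38,0]]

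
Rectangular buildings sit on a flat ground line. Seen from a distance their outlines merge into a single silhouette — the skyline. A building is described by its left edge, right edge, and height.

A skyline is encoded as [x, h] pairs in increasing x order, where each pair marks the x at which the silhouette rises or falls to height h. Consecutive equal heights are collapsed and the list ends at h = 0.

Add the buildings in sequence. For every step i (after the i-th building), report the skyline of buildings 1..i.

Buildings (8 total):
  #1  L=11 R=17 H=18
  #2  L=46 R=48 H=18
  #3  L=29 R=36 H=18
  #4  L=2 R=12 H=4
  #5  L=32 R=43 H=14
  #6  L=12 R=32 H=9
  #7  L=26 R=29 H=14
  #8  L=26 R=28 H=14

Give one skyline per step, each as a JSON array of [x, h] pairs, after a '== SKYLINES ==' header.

== SKYLINES ==
[[11,18],[17,0]]
[[11,18],[17,0],[46,18],[48,0]]
[[11,18],[17,0],[29,18],[36,0],[46,18],[48,0]]
[[2,4],[11,18],[17,0],[29,18],[36,0],[46,18],[48,0]]
[[2,4],[11,18],[17,0],[29,18],[36,14],[43,0],[46,18],[48,0]]
[[2,4],[11,18],[17,9],[29,18],[36,14],[43,0],[46,18],[48,0]]
[[2,4],[11,18],[17,9],[26,14],[29,18],[36,14],[43,0],[46,18],[48,0]]
[[2,4],[11,18],[17,9],[26,14],[29,18],[36,14],[43,0],[46,18],[48,0]]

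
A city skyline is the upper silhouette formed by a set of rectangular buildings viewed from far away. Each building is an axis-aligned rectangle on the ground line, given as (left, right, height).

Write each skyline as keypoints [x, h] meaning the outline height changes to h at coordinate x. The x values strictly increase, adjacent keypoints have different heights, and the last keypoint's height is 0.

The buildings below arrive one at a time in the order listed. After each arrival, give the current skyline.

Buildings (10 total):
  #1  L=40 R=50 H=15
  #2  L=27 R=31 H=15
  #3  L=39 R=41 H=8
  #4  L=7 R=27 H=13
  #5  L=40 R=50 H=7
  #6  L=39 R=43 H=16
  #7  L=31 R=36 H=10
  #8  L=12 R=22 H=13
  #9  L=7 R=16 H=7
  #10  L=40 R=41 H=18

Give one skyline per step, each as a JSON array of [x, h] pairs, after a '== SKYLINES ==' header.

== SKYLINES ==
[[40,15],[50,0]]
[[27,15],[31,0],[40,15],[50,0]]
[[27,15],[31,0],[39,8],[40,15],[50,0]]
[[7,13],[27,15],[31,0],[39,8],[40,15],[50,0]]
[[7,13],[27,15],[31,0],[39,8],[40,15],[50,0]]
[[7,13],[27,15],[31,0],[39,16],[43,15],[50,0]]
[[7,13],[27,15],[31,10],[36,0],[39,16],[43,15],[50,0]]
[[7,13],[27,15],[31,10],[36,0],[39,16],[43,15],[50,0]]
[[7,13],[27,15],[31,10],[36,0],[39,16],[43,15],[50,0]]
[[7,13],[27,15],[31,10],[36,0],[39,16],[40,18],[41,16],[43,15],[50,0]]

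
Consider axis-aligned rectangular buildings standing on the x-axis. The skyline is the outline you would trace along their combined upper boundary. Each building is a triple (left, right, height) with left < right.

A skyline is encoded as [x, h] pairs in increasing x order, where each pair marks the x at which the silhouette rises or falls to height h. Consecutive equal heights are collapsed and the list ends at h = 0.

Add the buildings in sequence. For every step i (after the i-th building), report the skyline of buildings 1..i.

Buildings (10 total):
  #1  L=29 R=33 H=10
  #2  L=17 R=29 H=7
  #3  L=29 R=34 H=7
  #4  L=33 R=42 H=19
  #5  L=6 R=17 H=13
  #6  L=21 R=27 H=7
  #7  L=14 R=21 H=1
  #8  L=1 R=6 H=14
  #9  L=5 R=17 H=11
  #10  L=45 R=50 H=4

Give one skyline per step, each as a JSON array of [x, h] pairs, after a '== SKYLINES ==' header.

== SKYLINES ==
[[29,10],[33,0]]
[[17,7],[29,10],[33,0]]
[[17,7],[29,10],[33,7],[34,0]]
[[17,7],[29,10],[33,19],[42,0]]
[[6,13],[17,7],[29,10],[33,19],[42,0]]
[[6,13],[17,7],[29,10],[33,19],[42,0]]
[[6,13],[17,7],[29,10],[33,19],[42,0]]
[[1,14],[6,13],[17,7],[29,10],[33,19],[42,0]]
[[1,14],[6,13],[17,7],[29,10],[33,19],[42,0]]
[[1,14],[6,13],[17,7],[29,10],[33,19],[42,0],[45,4],[50,0]]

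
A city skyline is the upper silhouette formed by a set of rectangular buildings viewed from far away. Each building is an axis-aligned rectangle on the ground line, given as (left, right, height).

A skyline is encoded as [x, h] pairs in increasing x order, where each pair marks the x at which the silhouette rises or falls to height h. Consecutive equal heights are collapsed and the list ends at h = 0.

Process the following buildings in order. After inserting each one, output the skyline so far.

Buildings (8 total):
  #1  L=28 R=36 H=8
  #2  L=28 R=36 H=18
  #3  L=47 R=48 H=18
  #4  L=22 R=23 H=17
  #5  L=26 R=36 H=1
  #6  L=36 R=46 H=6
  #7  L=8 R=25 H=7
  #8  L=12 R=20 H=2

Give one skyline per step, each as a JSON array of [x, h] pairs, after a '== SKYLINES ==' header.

== SKYLINES ==
[[28,8],[36,0]]
[[28,18],[36,0]]
[[28,18],[36,0],[47,18],[48,0]]
[[22,17],[23,0],[28,18],[36,0],[47,18],[48,0]]
[[22,17],[23,0],[26,1],[28,18],[36,0],[47,18],[48,0]]
[[22,17],[23,0],[26,1],[28,18],[36,6],[46,0],[47,18],[48,0]]
[[8,7],[22,17],[23,7],[25,0],[26,1],[28,18],[36,6],[46,0],[47,18],[48,0]]
[[8,7],[22,17],[23,7],[25,0],[26,1],[28,18],[36,6],[46,0],[47,18],[48,0]]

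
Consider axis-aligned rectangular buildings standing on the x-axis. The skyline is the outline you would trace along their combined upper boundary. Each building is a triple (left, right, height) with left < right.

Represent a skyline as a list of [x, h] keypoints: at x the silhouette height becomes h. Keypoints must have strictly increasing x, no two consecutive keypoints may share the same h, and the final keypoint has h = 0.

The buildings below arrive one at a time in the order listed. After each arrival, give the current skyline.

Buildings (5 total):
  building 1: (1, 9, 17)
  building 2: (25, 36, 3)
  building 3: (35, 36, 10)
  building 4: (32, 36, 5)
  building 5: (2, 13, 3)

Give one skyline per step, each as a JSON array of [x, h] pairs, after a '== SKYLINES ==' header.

== SKYLINES ==
[[1,17],[9,0]]
[[1,17],[9,0],[25,3],[36,0]]
[[1,17],[9,0],[25,3],[35,10],[36,0]]
[[1,17],[9,0],[25,3],[32,5],[35,10],[36,0]]
[[1,17],[9,3],[13,0],[25,3],[32,5],[35,10],[36,0]]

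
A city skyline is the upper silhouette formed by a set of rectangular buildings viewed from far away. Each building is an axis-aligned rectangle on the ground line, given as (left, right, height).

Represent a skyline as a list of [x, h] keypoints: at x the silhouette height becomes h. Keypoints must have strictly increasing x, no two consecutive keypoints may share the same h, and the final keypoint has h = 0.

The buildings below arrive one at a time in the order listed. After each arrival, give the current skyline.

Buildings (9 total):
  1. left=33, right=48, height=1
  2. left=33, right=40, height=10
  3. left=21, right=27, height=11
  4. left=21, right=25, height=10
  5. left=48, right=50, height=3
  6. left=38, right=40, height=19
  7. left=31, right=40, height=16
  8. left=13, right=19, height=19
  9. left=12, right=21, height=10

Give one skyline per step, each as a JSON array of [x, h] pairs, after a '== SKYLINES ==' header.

== SKYLINES ==
[[33,1],[48,0]]
[[33,10],[40,1],[48,0]]
[[21,11],[27,0],[33,10],[40,1],[48,0]]
[[21,11],[27,0],[33,10],[40,1],[48,0]]
[[21,11],[27,0],[33,10],[40,1],[48,3],[50,0]]
[[21,11],[27,0],[33,10],[38,19],[40,1],[48,3],[50,0]]
[[21,11],[27,0],[31,16],[38,19],[40,1],[48,3],[50,0]]
[[13,19],[19,0],[21,11],[27,0],[31,16],[38,19],[40,1],[48,3],[50,0]]
[[12,10],[13,19],[19,10],[21,11],[27,0],[31,16],[38,19],[40,1],[48,3],[50,0]]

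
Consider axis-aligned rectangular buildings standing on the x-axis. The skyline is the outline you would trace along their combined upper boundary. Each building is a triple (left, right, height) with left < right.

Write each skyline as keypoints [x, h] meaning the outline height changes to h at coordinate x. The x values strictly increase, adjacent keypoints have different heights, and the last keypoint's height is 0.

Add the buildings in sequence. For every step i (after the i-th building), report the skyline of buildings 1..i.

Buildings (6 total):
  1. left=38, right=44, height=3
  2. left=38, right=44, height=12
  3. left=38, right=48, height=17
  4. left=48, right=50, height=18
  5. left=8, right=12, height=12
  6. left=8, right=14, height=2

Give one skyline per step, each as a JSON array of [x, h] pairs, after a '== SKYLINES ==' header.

== SKYLINES ==
[[38,3],[44,0]]
[[38,12],[44,0]]
[[38,17],[48,0]]
[[38,17],[48,18],[50,0]]
[[8,12],[12,0],[38,17],[48,18],[50,0]]
[[8,12],[12,2],[14,0],[38,17],[48,18],[50,0]]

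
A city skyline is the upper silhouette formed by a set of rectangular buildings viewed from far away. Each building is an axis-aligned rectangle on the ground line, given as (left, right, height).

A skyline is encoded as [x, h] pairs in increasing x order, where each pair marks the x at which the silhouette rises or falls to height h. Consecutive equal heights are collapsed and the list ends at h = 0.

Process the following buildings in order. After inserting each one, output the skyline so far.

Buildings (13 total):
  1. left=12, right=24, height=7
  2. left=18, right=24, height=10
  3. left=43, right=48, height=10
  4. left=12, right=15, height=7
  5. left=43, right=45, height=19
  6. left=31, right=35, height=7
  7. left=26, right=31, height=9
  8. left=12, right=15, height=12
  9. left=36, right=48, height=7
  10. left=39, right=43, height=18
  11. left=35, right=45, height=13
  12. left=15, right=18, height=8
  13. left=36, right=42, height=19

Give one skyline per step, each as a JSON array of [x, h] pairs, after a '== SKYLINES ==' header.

== SKYLINES ==
[[12,7],[24,0]]
[[12,7],[18,10],[24,0]]
[[12,7],[18,10],[24,0],[43,10],[48,0]]
[[12,7],[18,10],[24,0],[43,10],[48,0]]
[[12,7],[18,10],[24,0],[43,19],[45,10],[48,0]]
[[12,7],[18,10],[24,0],[31,7],[35,0],[43,19],[45,10],[48,0]]
[[12,7],[18,10],[24,0],[26,9],[31,7],[35,0],[43,19],[45,10],[48,0]]
[[12,12],[15,7],[18,10],[24,0],[26,9],[31,7],[35,0],[43,19],[45,10],[48,0]]
[[12,12],[15,7],[18,10],[24,0],[26,9],[31,7],[35,0],[36,7],[43,19],[45,10],[48,0]]
[[12,12],[15,7],[18,10],[24,0],[26,9],[31,7],[35,0],[36,7],[39,18],[43,19],[45,10],[48,0]]
[[12,12],[15,7],[18,10],[24,0],[26,9],[31,7],[35,13],[39,18],[43,19],[45,10],[48,0]]
[[12,12],[15,8],[18,10],[24,0],[26,9],[31,7],[35,13],[39,18],[43,19],[45,10],[48,0]]
[[12,12],[15,8],[18,10],[24,0],[26,9],[31,7],[35,13],[36,19],[42,18],[43,19],[45,10],[48,0]]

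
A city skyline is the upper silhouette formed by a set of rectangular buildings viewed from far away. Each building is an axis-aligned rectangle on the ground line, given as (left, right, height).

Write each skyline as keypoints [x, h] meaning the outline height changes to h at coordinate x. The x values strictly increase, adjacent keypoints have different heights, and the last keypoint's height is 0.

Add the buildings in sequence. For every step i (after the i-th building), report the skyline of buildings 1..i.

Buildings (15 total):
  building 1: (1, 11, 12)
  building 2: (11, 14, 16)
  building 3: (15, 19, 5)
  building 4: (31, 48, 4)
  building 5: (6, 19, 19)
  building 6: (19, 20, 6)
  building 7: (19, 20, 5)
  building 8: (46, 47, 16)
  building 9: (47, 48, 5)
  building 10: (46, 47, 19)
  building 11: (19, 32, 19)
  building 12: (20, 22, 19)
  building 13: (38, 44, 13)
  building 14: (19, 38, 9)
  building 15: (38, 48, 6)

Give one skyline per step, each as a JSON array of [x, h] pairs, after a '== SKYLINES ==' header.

== SKYLINES ==
[[1,12],[11,0]]
[[1,12],[11,16],[14,0]]
[[1,12],[11,16],[14,0],[15,5],[19,0]]
[[1,12],[11,16],[14,0],[15,5],[19,0],[31,4],[48,0]]
[[1,12],[6,19],[19,0],[31,4],[48,0]]
[[1,12],[6,19],[19,6],[20,0],[31,4],[48,0]]
[[1,12],[6,19],[19,6],[20,0],[31,4],[48,0]]
[[1,12],[6,19],[19,6],[20,0],[31,4],[46,16],[47,4],[48,0]]
[[1,12],[6,19],[19,6],[20,0],[31,4],[46,16],[47,5],[48,0]]
[[1,12],[6,19],[19,6],[20,0],[31,4],[46,19],[47,5],[48,0]]
[[1,12],[6,19],[32,4],[46,19],[47,5],[48,0]]
[[1,12],[6,19],[32,4],[46,19],[47,5],[48,0]]
[[1,12],[6,19],[32,4],[38,13],[44,4],[46,19],[47,5],[48,0]]
[[1,12],[6,19],[32,9],[38,13],[44,4],[46,19],[47,5],[48,0]]
[[1,12],[6,19],[32,9],[38,13],[44,6],[46,19],[47,6],[48,0]]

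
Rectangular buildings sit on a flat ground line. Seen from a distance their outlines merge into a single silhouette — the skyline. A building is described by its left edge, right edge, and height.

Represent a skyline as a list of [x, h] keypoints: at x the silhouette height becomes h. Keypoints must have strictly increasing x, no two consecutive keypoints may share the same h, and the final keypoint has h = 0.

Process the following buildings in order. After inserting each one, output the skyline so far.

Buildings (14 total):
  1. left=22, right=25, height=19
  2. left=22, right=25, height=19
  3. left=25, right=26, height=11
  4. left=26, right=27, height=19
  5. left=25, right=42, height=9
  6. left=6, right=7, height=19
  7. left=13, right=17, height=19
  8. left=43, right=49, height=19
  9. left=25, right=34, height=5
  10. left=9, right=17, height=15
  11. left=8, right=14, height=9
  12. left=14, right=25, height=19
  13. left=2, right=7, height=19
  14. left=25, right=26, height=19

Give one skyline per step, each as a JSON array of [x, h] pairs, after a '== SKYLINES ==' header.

== SKYLINES ==
[[22,19],[25,0]]
[[22,19],[25,0]]
[[22,19],[25,11],[26,0]]
[[22,19],[25,11],[26,19],[27,0]]
[[22,19],[25,11],[26,19],[27,9],[42,0]]
[[6,19],[7,0],[22,19],[25,11],[26,19],[27,9],[42,0]]
[[6,19],[7,0],[13,19],[17,0],[22,19],[25,11],[26,19],[27,9],[42,0]]
[[6,19],[7,0],[13,19],[17,0],[22,19],[25,11],[26,19],[27,9],[42,0],[43,19],[49,0]]
[[6,19],[7,0],[13,19],[17,0],[22,19],[25,11],[26,19],[27,9],[42,0],[43,19],[49,0]]
[[6,19],[7,0],[9,15],[13,19],[17,0],[22,19],[25,11],[26,19],[27,9],[42,0],[43,19],[49,0]]
[[6,19],[7,0],[8,9],[9,15],[13,19],[17,0],[22,19],[25,11],[26,19],[27,9],[42,0],[43,19],[49,0]]
[[6,19],[7,0],[8,9],[9,15],[13,19],[25,11],[26,19],[27,9],[42,0],[43,19],[49,0]]
[[2,19],[7,0],[8,9],[9,15],[13,19],[25,11],[26,19],[27,9],[42,0],[43,19],[49,0]]
[[2,19],[7,0],[8,9],[9,15],[13,19],[27,9],[42,0],[43,19],[49,0]]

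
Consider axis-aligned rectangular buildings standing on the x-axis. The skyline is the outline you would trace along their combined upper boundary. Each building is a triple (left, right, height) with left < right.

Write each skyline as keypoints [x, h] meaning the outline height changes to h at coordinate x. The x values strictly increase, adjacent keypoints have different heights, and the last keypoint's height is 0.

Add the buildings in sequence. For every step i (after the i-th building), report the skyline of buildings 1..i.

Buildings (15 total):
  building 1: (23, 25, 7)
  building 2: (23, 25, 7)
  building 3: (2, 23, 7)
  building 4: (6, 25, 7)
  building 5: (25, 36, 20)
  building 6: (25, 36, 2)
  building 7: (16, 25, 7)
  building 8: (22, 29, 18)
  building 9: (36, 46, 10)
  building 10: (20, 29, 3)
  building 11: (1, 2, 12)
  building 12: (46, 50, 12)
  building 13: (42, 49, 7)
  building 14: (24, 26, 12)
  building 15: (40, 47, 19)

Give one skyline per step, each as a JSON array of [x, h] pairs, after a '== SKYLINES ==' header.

== SKYLINES ==
[[23,7],[25,0]]
[[23,7],[25,0]]
[[2,7],[25,0]]
[[2,7],[25,0]]
[[2,7],[25,20],[36,0]]
[[2,7],[25,20],[36,0]]
[[2,7],[25,20],[36,0]]
[[2,7],[22,18],[25,20],[36,0]]
[[2,7],[22,18],[25,20],[36,10],[46,0]]
[[2,7],[22,18],[25,20],[36,10],[46,0]]
[[1,12],[2,7],[22,18],[25,20],[36,10],[46,0]]
[[1,12],[2,7],[22,18],[25,20],[36,10],[46,12],[50,0]]
[[1,12],[2,7],[22,18],[25,20],[36,10],[46,12],[50,0]]
[[1,12],[2,7],[22,18],[25,20],[36,10],[46,12],[50,0]]
[[1,12],[2,7],[22,18],[25,20],[36,10],[40,19],[47,12],[50,0]]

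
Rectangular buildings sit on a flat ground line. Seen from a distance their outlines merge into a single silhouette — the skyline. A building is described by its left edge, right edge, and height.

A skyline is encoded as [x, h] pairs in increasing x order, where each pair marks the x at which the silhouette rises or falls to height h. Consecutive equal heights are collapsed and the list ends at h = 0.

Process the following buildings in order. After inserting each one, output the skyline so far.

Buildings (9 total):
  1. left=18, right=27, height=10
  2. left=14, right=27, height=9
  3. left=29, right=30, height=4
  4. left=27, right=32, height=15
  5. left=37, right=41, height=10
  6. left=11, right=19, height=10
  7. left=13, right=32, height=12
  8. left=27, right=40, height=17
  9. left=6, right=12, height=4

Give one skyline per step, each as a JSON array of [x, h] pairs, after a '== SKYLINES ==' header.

== SKYLINES ==
[[18,10],[27,0]]
[[14,9],[18,10],[27,0]]
[[14,9],[18,10],[27,0],[29,4],[30,0]]
[[14,9],[18,10],[27,15],[32,0]]
[[14,9],[18,10],[27,15],[32,0],[37,10],[41,0]]
[[11,10],[27,15],[32,0],[37,10],[41,0]]
[[11,10],[13,12],[27,15],[32,0],[37,10],[41,0]]
[[11,10],[13,12],[27,17],[40,10],[41,0]]
[[6,4],[11,10],[13,12],[27,17],[40,10],[41,0]]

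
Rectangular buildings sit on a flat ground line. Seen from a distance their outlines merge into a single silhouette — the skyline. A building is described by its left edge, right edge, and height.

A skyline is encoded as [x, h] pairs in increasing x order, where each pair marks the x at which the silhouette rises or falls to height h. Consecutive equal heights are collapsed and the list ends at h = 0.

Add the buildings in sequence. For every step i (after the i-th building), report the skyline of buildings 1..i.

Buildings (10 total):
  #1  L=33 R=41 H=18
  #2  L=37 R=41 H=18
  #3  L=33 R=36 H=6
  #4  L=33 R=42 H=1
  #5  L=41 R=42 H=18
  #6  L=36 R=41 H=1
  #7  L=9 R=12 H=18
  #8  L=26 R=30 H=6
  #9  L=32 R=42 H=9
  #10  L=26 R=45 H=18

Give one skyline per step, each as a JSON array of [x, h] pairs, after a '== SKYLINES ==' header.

== SKYLINES ==
[[33,18],[41,0]]
[[33,18],[41,0]]
[[33,18],[41,0]]
[[33,18],[41,1],[42,0]]
[[33,18],[42,0]]
[[33,18],[42,0]]
[[9,18],[12,0],[33,18],[42,0]]
[[9,18],[12,0],[26,6],[30,0],[33,18],[42,0]]
[[9,18],[12,0],[26,6],[30,0],[32,9],[33,18],[42,0]]
[[9,18],[12,0],[26,18],[45,0]]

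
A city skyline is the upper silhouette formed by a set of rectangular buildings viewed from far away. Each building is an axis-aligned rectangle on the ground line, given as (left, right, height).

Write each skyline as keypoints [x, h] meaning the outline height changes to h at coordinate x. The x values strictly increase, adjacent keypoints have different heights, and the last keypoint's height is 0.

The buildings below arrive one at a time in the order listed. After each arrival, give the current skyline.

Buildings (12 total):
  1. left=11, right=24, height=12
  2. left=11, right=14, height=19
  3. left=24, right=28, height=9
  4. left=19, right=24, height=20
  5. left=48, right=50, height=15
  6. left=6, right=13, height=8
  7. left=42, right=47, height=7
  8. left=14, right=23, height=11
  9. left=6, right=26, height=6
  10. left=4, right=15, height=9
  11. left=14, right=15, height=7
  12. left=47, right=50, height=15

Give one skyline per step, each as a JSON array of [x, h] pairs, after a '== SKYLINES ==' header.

== SKYLINES ==
[[11,12],[24,0]]
[[11,19],[14,12],[24,0]]
[[11,19],[14,12],[24,9],[28,0]]
[[11,19],[14,12],[19,20],[24,9],[28,0]]
[[11,19],[14,12],[19,20],[24,9],[28,0],[48,15],[50,0]]
[[6,8],[11,19],[14,12],[19,20],[24,9],[28,0],[48,15],[50,0]]
[[6,8],[11,19],[14,12],[19,20],[24,9],[28,0],[42,7],[47,0],[48,15],[50,0]]
[[6,8],[11,19],[14,12],[19,20],[24,9],[28,0],[42,7],[47,0],[48,15],[50,0]]
[[6,8],[11,19],[14,12],[19,20],[24,9],[28,0],[42,7],[47,0],[48,15],[50,0]]
[[4,9],[11,19],[14,12],[19,20],[24,9],[28,0],[42,7],[47,0],[48,15],[50,0]]
[[4,9],[11,19],[14,12],[19,20],[24,9],[28,0],[42,7],[47,0],[48,15],[50,0]]
[[4,9],[11,19],[14,12],[19,20],[24,9],[28,0],[42,7],[47,15],[50,0]]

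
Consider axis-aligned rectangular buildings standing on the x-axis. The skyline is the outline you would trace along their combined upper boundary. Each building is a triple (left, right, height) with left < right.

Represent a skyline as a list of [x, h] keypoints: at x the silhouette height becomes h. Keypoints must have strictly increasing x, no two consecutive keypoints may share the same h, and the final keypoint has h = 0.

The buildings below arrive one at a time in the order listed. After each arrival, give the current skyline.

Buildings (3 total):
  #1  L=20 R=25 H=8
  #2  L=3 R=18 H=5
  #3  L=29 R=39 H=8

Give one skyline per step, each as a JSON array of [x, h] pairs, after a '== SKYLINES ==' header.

== SKYLINES ==
[[20,8],[25,0]]
[[3,5],[18,0],[20,8],[25,0]]
[[3,5],[18,0],[20,8],[25,0],[29,8],[39,0]]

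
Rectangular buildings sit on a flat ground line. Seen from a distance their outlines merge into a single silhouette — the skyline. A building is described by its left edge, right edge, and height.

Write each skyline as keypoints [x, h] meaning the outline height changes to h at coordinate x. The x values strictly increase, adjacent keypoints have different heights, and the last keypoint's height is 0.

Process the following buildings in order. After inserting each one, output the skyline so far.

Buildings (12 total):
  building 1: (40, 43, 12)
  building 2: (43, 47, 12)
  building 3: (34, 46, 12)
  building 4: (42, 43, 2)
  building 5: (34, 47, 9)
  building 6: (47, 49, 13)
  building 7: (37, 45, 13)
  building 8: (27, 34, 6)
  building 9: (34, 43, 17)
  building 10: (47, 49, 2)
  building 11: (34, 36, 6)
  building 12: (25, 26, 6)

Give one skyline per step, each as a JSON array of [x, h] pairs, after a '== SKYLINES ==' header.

== SKYLINES ==
[[40,12],[43,0]]
[[40,12],[47,0]]
[[34,12],[47,0]]
[[34,12],[47,0]]
[[34,12],[47,0]]
[[34,12],[47,13],[49,0]]
[[34,12],[37,13],[45,12],[47,13],[49,0]]
[[27,6],[34,12],[37,13],[45,12],[47,13],[49,0]]
[[27,6],[34,17],[43,13],[45,12],[47,13],[49,0]]
[[27,6],[34,17],[43,13],[45,12],[47,13],[49,0]]
[[27,6],[34,17],[43,13],[45,12],[47,13],[49,0]]
[[25,6],[26,0],[27,6],[34,17],[43,13],[45,12],[47,13],[49,0]]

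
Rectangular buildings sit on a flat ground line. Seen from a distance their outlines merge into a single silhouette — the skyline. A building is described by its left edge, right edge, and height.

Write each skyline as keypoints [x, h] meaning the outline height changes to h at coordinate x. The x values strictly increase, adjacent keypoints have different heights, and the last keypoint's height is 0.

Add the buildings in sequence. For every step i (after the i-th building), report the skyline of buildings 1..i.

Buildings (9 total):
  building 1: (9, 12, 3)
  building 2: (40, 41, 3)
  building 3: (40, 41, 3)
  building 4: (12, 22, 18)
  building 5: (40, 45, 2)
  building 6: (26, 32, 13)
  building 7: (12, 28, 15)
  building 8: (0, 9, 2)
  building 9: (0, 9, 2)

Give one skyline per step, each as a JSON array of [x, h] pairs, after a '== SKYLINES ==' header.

== SKYLINES ==
[[9,3],[12,0]]
[[9,3],[12,0],[40,3],[41,0]]
[[9,3],[12,0],[40,3],[41,0]]
[[9,3],[12,18],[22,0],[40,3],[41,0]]
[[9,3],[12,18],[22,0],[40,3],[41,2],[45,0]]
[[9,3],[12,18],[22,0],[26,13],[32,0],[40,3],[41,2],[45,0]]
[[9,3],[12,18],[22,15],[28,13],[32,0],[40,3],[41,2],[45,0]]
[[0,2],[9,3],[12,18],[22,15],[28,13],[32,0],[40,3],[41,2],[45,0]]
[[0,2],[9,3],[12,18],[22,15],[28,13],[32,0],[40,3],[41,2],[45,0]]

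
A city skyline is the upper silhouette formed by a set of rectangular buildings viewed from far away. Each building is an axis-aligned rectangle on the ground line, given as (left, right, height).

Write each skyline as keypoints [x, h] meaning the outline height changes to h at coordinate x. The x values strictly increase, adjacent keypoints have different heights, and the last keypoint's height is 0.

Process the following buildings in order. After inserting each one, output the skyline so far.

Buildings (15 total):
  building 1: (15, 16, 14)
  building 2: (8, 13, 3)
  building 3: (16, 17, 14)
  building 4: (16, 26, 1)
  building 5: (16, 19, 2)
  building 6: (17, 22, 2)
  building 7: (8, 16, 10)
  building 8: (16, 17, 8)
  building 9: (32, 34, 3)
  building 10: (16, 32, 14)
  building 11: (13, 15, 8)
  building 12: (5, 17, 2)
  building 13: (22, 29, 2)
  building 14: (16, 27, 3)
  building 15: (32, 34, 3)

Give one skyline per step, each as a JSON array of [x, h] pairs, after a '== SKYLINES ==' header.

== SKYLINES ==
[[15,14],[16,0]]
[[8,3],[13,0],[15,14],[16,0]]
[[8,3],[13,0],[15,14],[17,0]]
[[8,3],[13,0],[15,14],[17,1],[26,0]]
[[8,3],[13,0],[15,14],[17,2],[19,1],[26,0]]
[[8,3],[13,0],[15,14],[17,2],[22,1],[26,0]]
[[8,10],[15,14],[17,2],[22,1],[26,0]]
[[8,10],[15,14],[17,2],[22,1],[26,0]]
[[8,10],[15,14],[17,2],[22,1],[26,0],[32,3],[34,0]]
[[8,10],[15,14],[32,3],[34,0]]
[[8,10],[15,14],[32,3],[34,0]]
[[5,2],[8,10],[15,14],[32,3],[34,0]]
[[5,2],[8,10],[15,14],[32,3],[34,0]]
[[5,2],[8,10],[15,14],[32,3],[34,0]]
[[5,2],[8,10],[15,14],[32,3],[34,0]]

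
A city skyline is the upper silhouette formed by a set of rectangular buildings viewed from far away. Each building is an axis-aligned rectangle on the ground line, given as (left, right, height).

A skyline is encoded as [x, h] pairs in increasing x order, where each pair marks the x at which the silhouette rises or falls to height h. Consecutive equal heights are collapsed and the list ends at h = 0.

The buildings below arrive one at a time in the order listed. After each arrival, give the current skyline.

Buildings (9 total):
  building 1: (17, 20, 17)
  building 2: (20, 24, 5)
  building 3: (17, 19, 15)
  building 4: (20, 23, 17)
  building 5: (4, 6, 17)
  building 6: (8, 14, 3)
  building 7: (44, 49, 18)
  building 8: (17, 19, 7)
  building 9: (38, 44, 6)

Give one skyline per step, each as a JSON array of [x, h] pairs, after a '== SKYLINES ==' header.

== SKYLINES ==
[[17,17],[20,0]]
[[17,17],[20,5],[24,0]]
[[17,17],[20,5],[24,0]]
[[17,17],[23,5],[24,0]]
[[4,17],[6,0],[17,17],[23,5],[24,0]]
[[4,17],[6,0],[8,3],[14,0],[17,17],[23,5],[24,0]]
[[4,17],[6,0],[8,3],[14,0],[17,17],[23,5],[24,0],[44,18],[49,0]]
[[4,17],[6,0],[8,3],[14,0],[17,17],[23,5],[24,0],[44,18],[49,0]]
[[4,17],[6,0],[8,3],[14,0],[17,17],[23,5],[24,0],[38,6],[44,18],[49,0]]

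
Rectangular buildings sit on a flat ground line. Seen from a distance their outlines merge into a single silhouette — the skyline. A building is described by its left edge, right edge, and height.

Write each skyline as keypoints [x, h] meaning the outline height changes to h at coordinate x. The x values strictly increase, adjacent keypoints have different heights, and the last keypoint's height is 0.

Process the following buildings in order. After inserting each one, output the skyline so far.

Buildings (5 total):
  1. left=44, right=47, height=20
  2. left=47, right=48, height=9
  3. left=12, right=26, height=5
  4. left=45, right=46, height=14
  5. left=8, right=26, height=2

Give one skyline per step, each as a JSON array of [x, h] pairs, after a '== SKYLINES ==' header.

== SKYLINES ==
[[44,20],[47,0]]
[[44,20],[47,9],[48,0]]
[[12,5],[26,0],[44,20],[47,9],[48,0]]
[[12,5],[26,0],[44,20],[47,9],[48,0]]
[[8,2],[12,5],[26,0],[44,20],[47,9],[48,0]]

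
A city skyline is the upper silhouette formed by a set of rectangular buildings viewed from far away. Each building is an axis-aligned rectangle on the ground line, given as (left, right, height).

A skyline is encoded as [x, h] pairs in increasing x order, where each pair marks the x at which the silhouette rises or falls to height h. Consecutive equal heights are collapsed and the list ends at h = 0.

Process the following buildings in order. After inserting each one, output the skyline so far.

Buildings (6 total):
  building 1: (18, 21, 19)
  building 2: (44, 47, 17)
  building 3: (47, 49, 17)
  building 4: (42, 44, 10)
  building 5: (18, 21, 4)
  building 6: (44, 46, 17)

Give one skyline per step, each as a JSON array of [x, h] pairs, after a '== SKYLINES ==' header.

== SKYLINES ==
[[18,19],[21,0]]
[[18,19],[21,0],[44,17],[47,0]]
[[18,19],[21,0],[44,17],[49,0]]
[[18,19],[21,0],[42,10],[44,17],[49,0]]
[[18,19],[21,0],[42,10],[44,17],[49,0]]
[[18,19],[21,0],[42,10],[44,17],[49,0]]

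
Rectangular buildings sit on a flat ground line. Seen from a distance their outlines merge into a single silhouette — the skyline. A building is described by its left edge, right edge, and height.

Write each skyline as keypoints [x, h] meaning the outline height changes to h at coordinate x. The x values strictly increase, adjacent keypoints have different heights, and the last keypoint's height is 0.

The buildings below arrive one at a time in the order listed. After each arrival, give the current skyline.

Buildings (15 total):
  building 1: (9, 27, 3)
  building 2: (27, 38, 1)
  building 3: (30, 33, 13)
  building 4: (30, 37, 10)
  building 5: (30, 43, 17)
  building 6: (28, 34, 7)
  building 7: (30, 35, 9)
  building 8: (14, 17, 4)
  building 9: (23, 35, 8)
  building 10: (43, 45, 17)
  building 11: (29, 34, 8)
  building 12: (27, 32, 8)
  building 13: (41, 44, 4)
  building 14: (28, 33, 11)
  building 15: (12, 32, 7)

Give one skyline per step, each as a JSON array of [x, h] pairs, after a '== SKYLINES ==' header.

== SKYLINES ==
[[9,3],[27,0]]
[[9,3],[27,1],[38,0]]
[[9,3],[27,1],[30,13],[33,1],[38,0]]
[[9,3],[27,1],[30,13],[33,10],[37,1],[38,0]]
[[9,3],[27,1],[30,17],[43,0]]
[[9,3],[27,1],[28,7],[30,17],[43,0]]
[[9,3],[27,1],[28,7],[30,17],[43,0]]
[[9,3],[14,4],[17,3],[27,1],[28,7],[30,17],[43,0]]
[[9,3],[14,4],[17,3],[23,8],[30,17],[43,0]]
[[9,3],[14,4],[17,3],[23,8],[30,17],[45,0]]
[[9,3],[14,4],[17,3],[23,8],[30,17],[45,0]]
[[9,3],[14,4],[17,3],[23,8],[30,17],[45,0]]
[[9,3],[14,4],[17,3],[23,8],[30,17],[45,0]]
[[9,3],[14,4],[17,3],[23,8],[28,11],[30,17],[45,0]]
[[9,3],[12,7],[23,8],[28,11],[30,17],[45,0]]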